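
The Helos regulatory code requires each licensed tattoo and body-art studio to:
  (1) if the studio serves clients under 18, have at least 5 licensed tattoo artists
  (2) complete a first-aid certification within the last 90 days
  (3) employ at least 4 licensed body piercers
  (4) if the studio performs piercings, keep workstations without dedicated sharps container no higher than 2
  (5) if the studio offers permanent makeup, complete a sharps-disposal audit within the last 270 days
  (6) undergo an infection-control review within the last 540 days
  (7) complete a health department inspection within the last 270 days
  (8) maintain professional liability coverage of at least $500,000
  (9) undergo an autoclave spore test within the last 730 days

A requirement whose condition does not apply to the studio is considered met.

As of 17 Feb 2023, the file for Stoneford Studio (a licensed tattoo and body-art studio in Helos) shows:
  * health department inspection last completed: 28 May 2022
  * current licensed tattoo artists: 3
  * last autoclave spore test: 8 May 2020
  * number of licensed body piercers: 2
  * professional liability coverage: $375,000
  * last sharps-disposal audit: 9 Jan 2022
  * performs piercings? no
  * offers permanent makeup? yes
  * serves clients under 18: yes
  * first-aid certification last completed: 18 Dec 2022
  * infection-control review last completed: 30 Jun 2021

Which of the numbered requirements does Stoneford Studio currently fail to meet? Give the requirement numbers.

1. condition 'serves clients under 18' holds; licensed tattoo artists 3 < 5 → not met
2. first-aid certification 61 days ago vs limit 90 → met
3. licensed body piercers 2 < 4 → not met
4. condition 'performs piercings' does not hold → requirement n/a → met
5. condition 'offers permanent makeup' holds; sharps-disposal audit 404 days ago vs limit 270 → not met
6. infection-control review 597 days ago vs limit 540 → not met
7. health department inspection 265 days ago vs limit 270 → met
8. professional liability coverage $375,000 < $500,000 → not met
9. autoclave spore test 1015 days ago vs limit 730 → not met
Not met: 1, 3, 5, 6, 8, 9

1, 3, 5, 6, 8, 9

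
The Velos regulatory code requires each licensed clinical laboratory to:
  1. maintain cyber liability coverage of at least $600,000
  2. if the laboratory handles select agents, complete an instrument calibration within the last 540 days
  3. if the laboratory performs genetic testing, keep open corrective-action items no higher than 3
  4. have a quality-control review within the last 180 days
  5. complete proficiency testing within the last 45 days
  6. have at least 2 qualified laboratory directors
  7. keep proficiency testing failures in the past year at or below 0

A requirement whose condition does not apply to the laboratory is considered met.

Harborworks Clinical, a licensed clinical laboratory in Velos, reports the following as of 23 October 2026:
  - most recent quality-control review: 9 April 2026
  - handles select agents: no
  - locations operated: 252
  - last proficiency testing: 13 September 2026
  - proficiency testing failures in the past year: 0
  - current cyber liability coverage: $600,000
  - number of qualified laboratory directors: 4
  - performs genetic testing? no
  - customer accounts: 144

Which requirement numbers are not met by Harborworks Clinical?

4

1. cyber liability coverage $600,000 ≥ $600,000 → met
2. condition 'handles select agents' does not hold → requirement n/a → met
3. condition 'performs genetic testing' does not hold → requirement n/a → met
4. quality-control review 197 days ago vs limit 180 → not met
5. proficiency testing 40 days ago vs limit 45 → met
6. qualified laboratory directors 4 ≥ 2 → met
7. proficiency testing failures in the past year 0 ≤ 0 → met
Not met: 4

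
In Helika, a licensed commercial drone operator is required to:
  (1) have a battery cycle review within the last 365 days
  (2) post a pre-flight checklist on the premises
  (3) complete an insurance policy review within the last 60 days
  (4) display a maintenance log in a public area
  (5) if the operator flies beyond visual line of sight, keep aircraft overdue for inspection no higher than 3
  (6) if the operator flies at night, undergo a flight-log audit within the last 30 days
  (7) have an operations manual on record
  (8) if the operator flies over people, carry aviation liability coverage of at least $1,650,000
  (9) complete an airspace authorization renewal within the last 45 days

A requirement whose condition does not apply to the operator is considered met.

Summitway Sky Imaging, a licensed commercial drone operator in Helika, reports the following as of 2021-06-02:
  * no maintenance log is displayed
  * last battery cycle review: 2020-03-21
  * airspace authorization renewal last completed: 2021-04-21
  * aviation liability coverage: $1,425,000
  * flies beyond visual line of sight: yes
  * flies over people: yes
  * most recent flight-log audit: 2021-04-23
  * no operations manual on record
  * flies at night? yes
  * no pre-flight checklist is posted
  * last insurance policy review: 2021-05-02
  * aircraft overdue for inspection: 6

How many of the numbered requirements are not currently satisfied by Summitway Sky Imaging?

7

1. battery cycle review 438 days ago vs limit 365 → not met
2. pre-flight checklist absent → not met
3. insurance policy review 31 days ago vs limit 60 → met
4. maintenance log absent → not met
5. condition 'flies beyond visual line of sight' holds; aircraft overdue for inspection 6 > 3 → not met
6. condition 'flies at night' holds; flight-log audit 40 days ago vs limit 30 → not met
7. operations manual absent → not met
8. condition 'flies over people' holds; aviation liability coverage $1,425,000 < $1,650,000 → not met
9. airspace authorization renewal 42 days ago vs limit 45 → met
Not met: 7 of 9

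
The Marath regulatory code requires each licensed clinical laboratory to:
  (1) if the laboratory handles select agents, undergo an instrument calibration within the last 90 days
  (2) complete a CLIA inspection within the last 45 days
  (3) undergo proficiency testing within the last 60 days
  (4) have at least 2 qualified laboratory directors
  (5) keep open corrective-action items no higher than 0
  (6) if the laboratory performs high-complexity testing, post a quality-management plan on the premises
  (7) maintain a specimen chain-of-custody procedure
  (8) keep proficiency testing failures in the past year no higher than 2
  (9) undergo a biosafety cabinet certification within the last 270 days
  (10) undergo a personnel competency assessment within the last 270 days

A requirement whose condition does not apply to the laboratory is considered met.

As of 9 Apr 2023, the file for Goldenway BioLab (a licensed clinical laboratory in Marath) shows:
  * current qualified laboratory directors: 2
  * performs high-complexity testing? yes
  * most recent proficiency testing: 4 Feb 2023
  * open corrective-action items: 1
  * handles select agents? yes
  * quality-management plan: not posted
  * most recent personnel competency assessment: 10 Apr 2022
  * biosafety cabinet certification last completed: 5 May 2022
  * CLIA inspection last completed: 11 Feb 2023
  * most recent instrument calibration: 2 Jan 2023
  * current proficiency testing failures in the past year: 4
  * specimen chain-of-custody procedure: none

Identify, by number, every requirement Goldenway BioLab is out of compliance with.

1, 2, 3, 5, 6, 7, 8, 9, 10

1. condition 'handles select agents' holds; instrument calibration 97 days ago vs limit 90 → not met
2. CLIA inspection 57 days ago vs limit 45 → not met
3. proficiency testing 64 days ago vs limit 60 → not met
4. qualified laboratory directors 2 ≥ 2 → met
5. open corrective-action items 1 > 0 → not met
6. condition 'performs high-complexity testing' holds; quality-management plan absent → not met
7. specimen chain-of-custody procedure absent → not met
8. proficiency testing failures in the past year 4 > 2 → not met
9. biosafety cabinet certification 339 days ago vs limit 270 → not met
10. personnel competency assessment 364 days ago vs limit 270 → not met
Not met: 1, 2, 3, 5, 6, 7, 8, 9, 10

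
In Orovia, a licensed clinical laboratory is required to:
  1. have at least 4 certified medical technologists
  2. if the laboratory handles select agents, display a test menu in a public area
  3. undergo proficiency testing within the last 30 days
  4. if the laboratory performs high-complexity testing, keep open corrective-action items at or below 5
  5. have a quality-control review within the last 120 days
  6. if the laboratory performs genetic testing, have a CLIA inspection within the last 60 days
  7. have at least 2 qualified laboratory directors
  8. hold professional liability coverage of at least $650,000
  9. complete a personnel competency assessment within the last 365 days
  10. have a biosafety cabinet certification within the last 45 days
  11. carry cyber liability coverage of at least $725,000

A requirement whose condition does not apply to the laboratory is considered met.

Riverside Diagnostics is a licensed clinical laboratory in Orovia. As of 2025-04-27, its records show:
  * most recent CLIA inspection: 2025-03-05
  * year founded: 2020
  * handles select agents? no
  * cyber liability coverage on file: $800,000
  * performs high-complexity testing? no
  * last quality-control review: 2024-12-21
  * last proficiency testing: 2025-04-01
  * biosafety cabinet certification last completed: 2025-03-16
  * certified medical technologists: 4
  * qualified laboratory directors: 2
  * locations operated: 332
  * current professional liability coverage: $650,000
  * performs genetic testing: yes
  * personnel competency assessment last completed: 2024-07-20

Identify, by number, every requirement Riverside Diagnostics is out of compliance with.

5

1. certified medical technologists 4 ≥ 4 → met
2. condition 'handles select agents' does not hold → requirement n/a → met
3. proficiency testing 26 days ago vs limit 30 → met
4. condition 'performs high-complexity testing' does not hold → requirement n/a → met
5. quality-control review 127 days ago vs limit 120 → not met
6. condition 'performs genetic testing' holds; CLIA inspection 53 days ago vs limit 60 → met
7. qualified laboratory directors 2 ≥ 2 → met
8. professional liability coverage $650,000 ≥ $650,000 → met
9. personnel competency assessment 281 days ago vs limit 365 → met
10. biosafety cabinet certification 42 days ago vs limit 45 → met
11. cyber liability coverage $800,000 ≥ $725,000 → met
Not met: 5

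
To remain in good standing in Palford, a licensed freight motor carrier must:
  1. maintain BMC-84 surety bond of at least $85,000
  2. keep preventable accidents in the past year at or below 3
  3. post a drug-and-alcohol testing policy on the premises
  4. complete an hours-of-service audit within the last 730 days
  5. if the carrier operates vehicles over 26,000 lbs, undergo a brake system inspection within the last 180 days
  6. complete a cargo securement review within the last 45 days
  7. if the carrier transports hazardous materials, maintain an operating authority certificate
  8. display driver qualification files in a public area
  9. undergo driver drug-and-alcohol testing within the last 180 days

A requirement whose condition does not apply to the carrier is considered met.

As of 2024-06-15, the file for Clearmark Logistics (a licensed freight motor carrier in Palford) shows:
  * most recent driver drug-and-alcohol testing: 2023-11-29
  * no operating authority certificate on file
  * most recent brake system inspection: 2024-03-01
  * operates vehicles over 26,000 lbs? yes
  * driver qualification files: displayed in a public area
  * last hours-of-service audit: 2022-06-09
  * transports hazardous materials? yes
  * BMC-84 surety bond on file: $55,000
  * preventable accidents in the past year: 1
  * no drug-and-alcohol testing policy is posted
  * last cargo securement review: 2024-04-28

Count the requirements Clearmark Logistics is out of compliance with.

1. BMC-84 surety bond $55,000 < $85,000 → not met
2. preventable accidents in the past year 1 ≤ 3 → met
3. drug-and-alcohol testing policy absent → not met
4. hours-of-service audit 737 days ago vs limit 730 → not met
5. condition 'operates vehicles over 26,000 lbs' holds; brake system inspection 106 days ago vs limit 180 → met
6. cargo securement review 48 days ago vs limit 45 → not met
7. condition 'transports hazardous materials' holds; operating authority certificate absent → not met
8. driver qualification files present → met
9. driver drug-and-alcohol testing 199 days ago vs limit 180 → not met
Not met: 6 of 9

6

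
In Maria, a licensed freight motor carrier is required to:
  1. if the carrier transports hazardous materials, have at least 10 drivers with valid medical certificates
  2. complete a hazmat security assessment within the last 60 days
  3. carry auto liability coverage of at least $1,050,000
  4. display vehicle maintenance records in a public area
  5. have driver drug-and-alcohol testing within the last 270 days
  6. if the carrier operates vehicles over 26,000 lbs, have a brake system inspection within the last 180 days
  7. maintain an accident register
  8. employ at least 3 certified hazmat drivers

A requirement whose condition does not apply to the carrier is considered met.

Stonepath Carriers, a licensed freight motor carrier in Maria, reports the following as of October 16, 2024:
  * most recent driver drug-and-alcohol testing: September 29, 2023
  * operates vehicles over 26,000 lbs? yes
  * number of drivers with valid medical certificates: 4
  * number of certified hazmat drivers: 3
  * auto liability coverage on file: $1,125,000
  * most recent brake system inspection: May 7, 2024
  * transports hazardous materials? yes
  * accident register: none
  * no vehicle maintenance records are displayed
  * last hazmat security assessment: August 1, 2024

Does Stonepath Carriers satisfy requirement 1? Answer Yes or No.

No

1. condition 'transports hazardous materials' holds; drivers with valid medical certificates 4 < 10 → not met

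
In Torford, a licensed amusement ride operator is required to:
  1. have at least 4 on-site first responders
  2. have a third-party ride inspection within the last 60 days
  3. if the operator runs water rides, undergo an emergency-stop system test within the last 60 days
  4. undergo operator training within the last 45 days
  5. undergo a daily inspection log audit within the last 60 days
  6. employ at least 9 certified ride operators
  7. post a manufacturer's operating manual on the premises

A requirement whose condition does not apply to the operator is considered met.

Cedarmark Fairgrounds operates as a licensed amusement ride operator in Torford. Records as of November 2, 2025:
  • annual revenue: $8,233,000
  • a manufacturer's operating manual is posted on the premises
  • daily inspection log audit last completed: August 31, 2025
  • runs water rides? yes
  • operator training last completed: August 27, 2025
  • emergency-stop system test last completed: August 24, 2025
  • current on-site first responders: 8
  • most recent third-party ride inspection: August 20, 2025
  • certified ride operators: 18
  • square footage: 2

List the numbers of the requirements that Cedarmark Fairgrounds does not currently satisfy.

1. on-site first responders 8 ≥ 4 → met
2. third-party ride inspection 74 days ago vs limit 60 → not met
3. condition 'runs water rides' holds; emergency-stop system test 70 days ago vs limit 60 → not met
4. operator training 67 days ago vs limit 45 → not met
5. daily inspection log audit 63 days ago vs limit 60 → not met
6. certified ride operators 18 ≥ 9 → met
7. manufacturer's operating manual present → met
Not met: 2, 3, 4, 5

2, 3, 4, 5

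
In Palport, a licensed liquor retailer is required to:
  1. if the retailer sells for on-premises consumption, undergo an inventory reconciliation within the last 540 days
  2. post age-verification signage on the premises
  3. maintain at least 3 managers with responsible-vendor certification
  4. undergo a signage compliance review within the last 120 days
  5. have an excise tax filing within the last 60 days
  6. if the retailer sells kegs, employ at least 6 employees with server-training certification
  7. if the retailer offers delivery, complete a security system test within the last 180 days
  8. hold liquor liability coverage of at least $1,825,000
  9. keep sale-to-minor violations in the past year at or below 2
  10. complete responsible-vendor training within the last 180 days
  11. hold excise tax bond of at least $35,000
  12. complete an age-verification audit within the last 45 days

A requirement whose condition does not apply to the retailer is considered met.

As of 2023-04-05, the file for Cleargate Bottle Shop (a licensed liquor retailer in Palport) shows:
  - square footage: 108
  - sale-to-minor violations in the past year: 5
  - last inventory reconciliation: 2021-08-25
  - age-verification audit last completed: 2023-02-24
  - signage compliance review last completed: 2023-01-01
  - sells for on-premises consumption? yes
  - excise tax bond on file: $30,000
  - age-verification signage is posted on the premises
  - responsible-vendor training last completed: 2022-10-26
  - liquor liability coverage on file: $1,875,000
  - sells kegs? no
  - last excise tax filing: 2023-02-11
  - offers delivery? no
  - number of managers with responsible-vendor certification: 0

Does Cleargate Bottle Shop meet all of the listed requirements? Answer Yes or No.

No

1. condition 'sells for on-premises consumption' holds; inventory reconciliation 588 days ago vs limit 540 → not met
2. age-verification signage present → met
3. managers with responsible-vendor certification 0 < 3 → not met
4. signage compliance review 94 days ago vs limit 120 → met
5. excise tax filing 53 days ago vs limit 60 → met
6. condition 'sells kegs' does not hold → requirement n/a → met
7. condition 'offers delivery' does not hold → requirement n/a → met
8. liquor liability coverage $1,875,000 ≥ $1,825,000 → met
9. sale-to-minor violations in the past year 5 > 2 → not met
10. responsible-vendor training 161 days ago vs limit 180 → met
11. excise tax bond $30,000 < $35,000 → not met
12. age-verification audit 40 days ago vs limit 45 → met
Not met: 1, 3, 9, 11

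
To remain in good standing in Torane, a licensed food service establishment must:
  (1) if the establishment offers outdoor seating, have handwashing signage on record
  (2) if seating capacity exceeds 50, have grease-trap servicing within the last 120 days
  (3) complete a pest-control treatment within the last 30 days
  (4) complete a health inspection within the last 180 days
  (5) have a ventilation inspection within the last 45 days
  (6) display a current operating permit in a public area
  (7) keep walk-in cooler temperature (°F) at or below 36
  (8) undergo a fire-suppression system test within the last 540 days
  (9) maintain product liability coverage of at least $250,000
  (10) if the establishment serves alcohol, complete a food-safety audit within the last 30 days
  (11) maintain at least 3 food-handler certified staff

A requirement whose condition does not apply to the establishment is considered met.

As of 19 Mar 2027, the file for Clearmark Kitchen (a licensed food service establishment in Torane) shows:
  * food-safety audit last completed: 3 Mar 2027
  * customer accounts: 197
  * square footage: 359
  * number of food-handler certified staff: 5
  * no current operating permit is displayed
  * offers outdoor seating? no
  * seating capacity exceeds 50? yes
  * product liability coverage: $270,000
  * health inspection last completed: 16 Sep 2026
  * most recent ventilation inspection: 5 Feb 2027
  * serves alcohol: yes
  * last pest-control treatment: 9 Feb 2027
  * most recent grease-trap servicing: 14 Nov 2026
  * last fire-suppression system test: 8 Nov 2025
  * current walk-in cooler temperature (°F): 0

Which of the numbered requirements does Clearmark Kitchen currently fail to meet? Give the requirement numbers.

2, 3, 4, 6

1. condition 'offers outdoor seating' does not hold → requirement n/a → met
2. condition 'seating capacity exceeds 50' holds; grease-trap servicing 125 days ago vs limit 120 → not met
3. pest-control treatment 38 days ago vs limit 30 → not met
4. health inspection 184 days ago vs limit 180 → not met
5. ventilation inspection 42 days ago vs limit 45 → met
6. current operating permit absent → not met
7. walk-in cooler temperature (°F) 0 ≤ 36 → met
8. fire-suppression system test 496 days ago vs limit 540 → met
9. product liability coverage $270,000 ≥ $250,000 → met
10. condition 'serves alcohol' holds; food-safety audit 16 days ago vs limit 30 → met
11. food-handler certified staff 5 ≥ 3 → met
Not met: 2, 3, 4, 6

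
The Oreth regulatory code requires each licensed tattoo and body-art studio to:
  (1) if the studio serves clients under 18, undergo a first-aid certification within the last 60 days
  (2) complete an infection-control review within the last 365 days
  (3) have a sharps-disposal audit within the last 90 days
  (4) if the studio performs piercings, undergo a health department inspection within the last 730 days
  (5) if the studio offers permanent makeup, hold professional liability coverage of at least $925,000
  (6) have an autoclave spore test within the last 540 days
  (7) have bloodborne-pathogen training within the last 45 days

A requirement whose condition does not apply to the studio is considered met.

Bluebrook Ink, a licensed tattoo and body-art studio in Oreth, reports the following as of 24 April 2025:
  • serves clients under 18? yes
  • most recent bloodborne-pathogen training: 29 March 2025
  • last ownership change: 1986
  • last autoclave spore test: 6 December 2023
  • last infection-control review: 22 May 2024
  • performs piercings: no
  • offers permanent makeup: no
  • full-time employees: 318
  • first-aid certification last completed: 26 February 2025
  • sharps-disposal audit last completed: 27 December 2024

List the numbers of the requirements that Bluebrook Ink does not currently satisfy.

3

1. condition 'serves clients under 18' holds; first-aid certification 57 days ago vs limit 60 → met
2. infection-control review 337 days ago vs limit 365 → met
3. sharps-disposal audit 118 days ago vs limit 90 → not met
4. condition 'performs piercings' does not hold → requirement n/a → met
5. condition 'offers permanent makeup' does not hold → requirement n/a → met
6. autoclave spore test 505 days ago vs limit 540 → met
7. bloodborne-pathogen training 26 days ago vs limit 45 → met
Not met: 3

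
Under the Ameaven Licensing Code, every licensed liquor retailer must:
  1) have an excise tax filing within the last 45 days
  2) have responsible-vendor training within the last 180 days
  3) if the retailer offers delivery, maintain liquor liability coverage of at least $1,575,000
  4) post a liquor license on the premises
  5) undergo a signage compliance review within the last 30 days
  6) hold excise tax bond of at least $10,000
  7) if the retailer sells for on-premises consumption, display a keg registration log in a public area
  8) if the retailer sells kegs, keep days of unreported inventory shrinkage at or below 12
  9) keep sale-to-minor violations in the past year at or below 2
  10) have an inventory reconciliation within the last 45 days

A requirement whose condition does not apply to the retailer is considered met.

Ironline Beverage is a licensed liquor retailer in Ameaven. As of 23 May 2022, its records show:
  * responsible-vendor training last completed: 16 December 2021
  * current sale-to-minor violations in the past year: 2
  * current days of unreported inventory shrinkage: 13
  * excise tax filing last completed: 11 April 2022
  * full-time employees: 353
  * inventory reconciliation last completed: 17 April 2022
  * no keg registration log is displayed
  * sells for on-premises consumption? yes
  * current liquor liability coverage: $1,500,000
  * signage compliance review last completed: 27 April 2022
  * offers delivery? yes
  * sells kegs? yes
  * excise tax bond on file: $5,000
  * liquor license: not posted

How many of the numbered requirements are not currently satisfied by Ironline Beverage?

1. excise tax filing 42 days ago vs limit 45 → met
2. responsible-vendor training 158 days ago vs limit 180 → met
3. condition 'offers delivery' holds; liquor liability coverage $1,500,000 < $1,575,000 → not met
4. liquor license absent → not met
5. signage compliance review 26 days ago vs limit 30 → met
6. excise tax bond $5,000 < $10,000 → not met
7. condition 'sells for on-premises consumption' holds; keg registration log absent → not met
8. condition 'sells kegs' holds; days of unreported inventory shrinkage 13 > 12 → not met
9. sale-to-minor violations in the past year 2 ≤ 2 → met
10. inventory reconciliation 36 days ago vs limit 45 → met
Not met: 5 of 10

5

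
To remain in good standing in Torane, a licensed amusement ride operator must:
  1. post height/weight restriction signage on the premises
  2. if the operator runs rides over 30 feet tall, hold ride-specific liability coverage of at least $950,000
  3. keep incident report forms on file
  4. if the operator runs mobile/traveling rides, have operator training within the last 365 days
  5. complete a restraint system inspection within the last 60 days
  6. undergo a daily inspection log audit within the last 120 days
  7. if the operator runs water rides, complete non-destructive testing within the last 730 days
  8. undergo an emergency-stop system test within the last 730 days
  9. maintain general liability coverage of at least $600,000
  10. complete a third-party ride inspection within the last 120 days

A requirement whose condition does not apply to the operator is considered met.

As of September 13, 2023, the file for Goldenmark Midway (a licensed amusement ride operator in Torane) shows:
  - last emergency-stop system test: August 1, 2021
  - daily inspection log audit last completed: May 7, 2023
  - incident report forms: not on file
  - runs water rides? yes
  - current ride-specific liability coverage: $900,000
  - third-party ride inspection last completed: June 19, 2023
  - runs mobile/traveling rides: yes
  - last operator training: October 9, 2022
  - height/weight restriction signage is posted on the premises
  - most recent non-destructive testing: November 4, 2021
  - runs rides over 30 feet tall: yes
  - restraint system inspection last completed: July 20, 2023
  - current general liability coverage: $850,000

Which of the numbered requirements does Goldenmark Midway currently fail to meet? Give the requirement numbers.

2, 3, 6, 8

1. height/weight restriction signage present → met
2. condition 'runs rides over 30 feet tall' holds; ride-specific liability coverage $900,000 < $950,000 → not met
3. incident report forms absent → not met
4. condition 'runs mobile/traveling rides' holds; operator training 339 days ago vs limit 365 → met
5. restraint system inspection 55 days ago vs limit 60 → met
6. daily inspection log audit 129 days ago vs limit 120 → not met
7. condition 'runs water rides' holds; non-destructive testing 678 days ago vs limit 730 → met
8. emergency-stop system test 773 days ago vs limit 730 → not met
9. general liability coverage $850,000 ≥ $600,000 → met
10. third-party ride inspection 86 days ago vs limit 120 → met
Not met: 2, 3, 6, 8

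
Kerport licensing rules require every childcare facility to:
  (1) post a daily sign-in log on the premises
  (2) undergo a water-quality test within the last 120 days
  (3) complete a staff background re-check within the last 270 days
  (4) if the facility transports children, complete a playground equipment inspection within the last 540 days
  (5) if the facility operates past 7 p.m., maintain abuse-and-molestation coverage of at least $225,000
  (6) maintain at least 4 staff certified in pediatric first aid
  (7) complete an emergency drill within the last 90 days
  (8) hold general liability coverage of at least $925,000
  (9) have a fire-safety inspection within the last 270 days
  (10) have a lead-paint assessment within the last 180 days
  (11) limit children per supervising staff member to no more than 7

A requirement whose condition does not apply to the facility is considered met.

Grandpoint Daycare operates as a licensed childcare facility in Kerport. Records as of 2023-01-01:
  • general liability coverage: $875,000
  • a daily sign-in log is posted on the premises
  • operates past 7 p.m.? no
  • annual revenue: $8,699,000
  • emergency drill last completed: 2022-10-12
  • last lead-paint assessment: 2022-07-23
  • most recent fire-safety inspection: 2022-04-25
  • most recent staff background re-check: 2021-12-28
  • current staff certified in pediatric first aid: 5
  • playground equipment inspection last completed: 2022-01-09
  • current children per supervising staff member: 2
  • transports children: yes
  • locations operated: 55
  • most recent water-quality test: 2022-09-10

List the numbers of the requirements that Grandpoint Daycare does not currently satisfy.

3, 8

1. daily sign-in log present → met
2. water-quality test 113 days ago vs limit 120 → met
3. staff background re-check 369 days ago vs limit 270 → not met
4. condition 'transports children' holds; playground equipment inspection 357 days ago vs limit 540 → met
5. condition 'operates past 7 p.m.' does not hold → requirement n/a → met
6. staff certified in pediatric first aid 5 ≥ 4 → met
7. emergency drill 81 days ago vs limit 90 → met
8. general liability coverage $875,000 < $925,000 → not met
9. fire-safety inspection 251 days ago vs limit 270 → met
10. lead-paint assessment 162 days ago vs limit 180 → met
11. children per supervising staff member 2 ≤ 7 → met
Not met: 3, 8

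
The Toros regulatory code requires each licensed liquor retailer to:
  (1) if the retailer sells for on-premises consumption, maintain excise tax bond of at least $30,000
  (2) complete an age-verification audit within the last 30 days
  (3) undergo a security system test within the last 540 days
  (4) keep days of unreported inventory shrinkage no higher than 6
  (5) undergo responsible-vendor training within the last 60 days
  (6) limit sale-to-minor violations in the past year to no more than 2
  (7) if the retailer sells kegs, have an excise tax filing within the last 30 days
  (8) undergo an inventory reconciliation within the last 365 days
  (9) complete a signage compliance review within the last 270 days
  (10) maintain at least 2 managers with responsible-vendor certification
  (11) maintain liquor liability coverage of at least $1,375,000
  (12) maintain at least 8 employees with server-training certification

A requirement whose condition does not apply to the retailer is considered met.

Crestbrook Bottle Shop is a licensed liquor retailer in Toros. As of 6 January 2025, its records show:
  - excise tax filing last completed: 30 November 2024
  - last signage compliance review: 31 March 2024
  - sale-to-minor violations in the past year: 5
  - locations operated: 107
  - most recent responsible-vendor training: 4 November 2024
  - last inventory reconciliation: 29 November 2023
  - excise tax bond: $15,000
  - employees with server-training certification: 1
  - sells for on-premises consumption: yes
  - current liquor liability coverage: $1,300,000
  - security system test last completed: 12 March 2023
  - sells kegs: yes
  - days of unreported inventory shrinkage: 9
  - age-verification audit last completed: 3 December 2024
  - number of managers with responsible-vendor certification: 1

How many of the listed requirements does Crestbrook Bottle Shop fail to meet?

1. condition 'sells for on-premises consumption' holds; excise tax bond $15,000 < $30,000 → not met
2. age-verification audit 34 days ago vs limit 30 → not met
3. security system test 666 days ago vs limit 540 → not met
4. days of unreported inventory shrinkage 9 > 6 → not met
5. responsible-vendor training 63 days ago vs limit 60 → not met
6. sale-to-minor violations in the past year 5 > 2 → not met
7. condition 'sells kegs' holds; excise tax filing 37 days ago vs limit 30 → not met
8. inventory reconciliation 404 days ago vs limit 365 → not met
9. signage compliance review 281 days ago vs limit 270 → not met
10. managers with responsible-vendor certification 1 < 2 → not met
11. liquor liability coverage $1,300,000 < $1,375,000 → not met
12. employees with server-training certification 1 < 8 → not met
Not met: 12 of 12

12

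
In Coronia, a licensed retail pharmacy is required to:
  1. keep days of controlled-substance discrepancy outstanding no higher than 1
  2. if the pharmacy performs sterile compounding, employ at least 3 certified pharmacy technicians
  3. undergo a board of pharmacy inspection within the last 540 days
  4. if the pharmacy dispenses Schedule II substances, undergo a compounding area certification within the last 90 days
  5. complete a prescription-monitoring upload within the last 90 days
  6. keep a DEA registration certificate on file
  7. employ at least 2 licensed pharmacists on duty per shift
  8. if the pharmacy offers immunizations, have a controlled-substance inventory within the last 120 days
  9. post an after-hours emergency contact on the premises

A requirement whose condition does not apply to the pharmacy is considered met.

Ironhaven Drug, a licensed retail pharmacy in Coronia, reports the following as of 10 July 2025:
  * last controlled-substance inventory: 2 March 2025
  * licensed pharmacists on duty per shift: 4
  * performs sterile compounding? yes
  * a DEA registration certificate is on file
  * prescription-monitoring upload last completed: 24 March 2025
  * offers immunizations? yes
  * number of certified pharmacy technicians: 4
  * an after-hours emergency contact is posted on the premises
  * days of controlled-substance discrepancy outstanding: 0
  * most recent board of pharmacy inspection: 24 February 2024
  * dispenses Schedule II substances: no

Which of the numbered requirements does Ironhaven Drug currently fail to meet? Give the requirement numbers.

5, 8

1. days of controlled-substance discrepancy outstanding 0 ≤ 1 → met
2. condition 'performs sterile compounding' holds; certified pharmacy technicians 4 ≥ 3 → met
3. board of pharmacy inspection 502 days ago vs limit 540 → met
4. condition 'dispenses Schedule II substances' does not hold → requirement n/a → met
5. prescription-monitoring upload 108 days ago vs limit 90 → not met
6. DEA registration certificate present → met
7. licensed pharmacists on duty per shift 4 ≥ 2 → met
8. condition 'offers immunizations' holds; controlled-substance inventory 130 days ago vs limit 120 → not met
9. after-hours emergency contact present → met
Not met: 5, 8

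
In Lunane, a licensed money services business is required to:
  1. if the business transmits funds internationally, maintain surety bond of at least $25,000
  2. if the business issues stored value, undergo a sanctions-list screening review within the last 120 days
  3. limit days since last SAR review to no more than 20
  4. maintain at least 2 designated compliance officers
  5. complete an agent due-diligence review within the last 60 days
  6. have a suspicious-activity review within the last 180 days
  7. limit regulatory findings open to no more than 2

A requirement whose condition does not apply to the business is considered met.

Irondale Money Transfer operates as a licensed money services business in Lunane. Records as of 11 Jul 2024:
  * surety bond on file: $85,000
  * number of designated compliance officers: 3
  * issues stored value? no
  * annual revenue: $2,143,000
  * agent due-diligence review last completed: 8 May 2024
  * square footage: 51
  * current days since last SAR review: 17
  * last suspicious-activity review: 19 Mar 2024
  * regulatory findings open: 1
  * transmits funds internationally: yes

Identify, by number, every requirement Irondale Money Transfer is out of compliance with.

1. condition 'transmits funds internationally' holds; surety bond $85,000 ≥ $25,000 → met
2. condition 'issues stored value' does not hold → requirement n/a → met
3. days since last SAR review 17 ≤ 20 → met
4. designated compliance officers 3 ≥ 2 → met
5. agent due-diligence review 64 days ago vs limit 60 → not met
6. suspicious-activity review 114 days ago vs limit 180 → met
7. regulatory findings open 1 ≤ 2 → met
Not met: 5

5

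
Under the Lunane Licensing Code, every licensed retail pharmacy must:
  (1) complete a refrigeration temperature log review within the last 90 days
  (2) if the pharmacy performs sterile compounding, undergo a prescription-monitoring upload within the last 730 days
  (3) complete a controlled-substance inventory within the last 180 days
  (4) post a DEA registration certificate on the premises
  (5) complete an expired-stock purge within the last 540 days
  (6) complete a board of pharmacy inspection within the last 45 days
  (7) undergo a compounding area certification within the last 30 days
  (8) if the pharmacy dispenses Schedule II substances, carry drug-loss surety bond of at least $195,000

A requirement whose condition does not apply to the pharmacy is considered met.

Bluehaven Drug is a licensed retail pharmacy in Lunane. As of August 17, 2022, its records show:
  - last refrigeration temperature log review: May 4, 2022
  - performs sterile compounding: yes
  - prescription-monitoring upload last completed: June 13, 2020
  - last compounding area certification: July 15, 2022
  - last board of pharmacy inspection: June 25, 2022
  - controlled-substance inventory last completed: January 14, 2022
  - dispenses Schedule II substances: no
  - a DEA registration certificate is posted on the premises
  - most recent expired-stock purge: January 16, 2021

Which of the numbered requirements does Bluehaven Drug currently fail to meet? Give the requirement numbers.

1, 2, 3, 5, 6, 7

1. refrigeration temperature log review 105 days ago vs limit 90 → not met
2. condition 'performs sterile compounding' holds; prescription-monitoring upload 795 days ago vs limit 730 → not met
3. controlled-substance inventory 215 days ago vs limit 180 → not met
4. DEA registration certificate present → met
5. expired-stock purge 578 days ago vs limit 540 → not met
6. board of pharmacy inspection 53 days ago vs limit 45 → not met
7. compounding area certification 33 days ago vs limit 30 → not met
8. condition 'dispenses Schedule II substances' does not hold → requirement n/a → met
Not met: 1, 2, 3, 5, 6, 7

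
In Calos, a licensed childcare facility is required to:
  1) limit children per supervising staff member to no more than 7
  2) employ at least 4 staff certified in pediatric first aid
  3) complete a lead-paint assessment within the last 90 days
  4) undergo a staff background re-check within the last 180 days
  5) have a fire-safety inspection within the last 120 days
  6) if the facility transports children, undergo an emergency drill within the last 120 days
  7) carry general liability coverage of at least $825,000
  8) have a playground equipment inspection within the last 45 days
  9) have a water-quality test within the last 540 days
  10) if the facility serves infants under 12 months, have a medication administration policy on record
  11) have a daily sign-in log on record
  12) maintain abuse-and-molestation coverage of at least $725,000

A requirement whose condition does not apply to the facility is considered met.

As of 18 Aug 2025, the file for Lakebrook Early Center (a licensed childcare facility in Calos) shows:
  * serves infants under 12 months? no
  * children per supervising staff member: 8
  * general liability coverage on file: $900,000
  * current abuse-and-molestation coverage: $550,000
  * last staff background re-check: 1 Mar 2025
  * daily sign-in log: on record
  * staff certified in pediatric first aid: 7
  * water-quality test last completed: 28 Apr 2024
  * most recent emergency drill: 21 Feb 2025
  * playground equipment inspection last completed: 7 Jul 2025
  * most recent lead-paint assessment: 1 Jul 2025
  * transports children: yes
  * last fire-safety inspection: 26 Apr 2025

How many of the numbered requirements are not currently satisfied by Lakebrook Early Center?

1. children per supervising staff member 8 > 7 → not met
2. staff certified in pediatric first aid 7 ≥ 4 → met
3. lead-paint assessment 48 days ago vs limit 90 → met
4. staff background re-check 170 days ago vs limit 180 → met
5. fire-safety inspection 114 days ago vs limit 120 → met
6. condition 'transports children' holds; emergency drill 178 days ago vs limit 120 → not met
7. general liability coverage $900,000 ≥ $825,000 → met
8. playground equipment inspection 42 days ago vs limit 45 → met
9. water-quality test 477 days ago vs limit 540 → met
10. condition 'serves infants under 12 months' does not hold → requirement n/a → met
11. daily sign-in log present → met
12. abuse-and-molestation coverage $550,000 < $725,000 → not met
Not met: 3 of 12

3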